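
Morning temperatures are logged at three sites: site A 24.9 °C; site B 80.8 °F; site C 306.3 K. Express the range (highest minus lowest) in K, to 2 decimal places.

site B: 80.8 °F = 27.111 °C.
site C: 306.3 K = 33.150 °C.
Spread: 33.150 − 24.900 = 8.250 °C.

8.25 K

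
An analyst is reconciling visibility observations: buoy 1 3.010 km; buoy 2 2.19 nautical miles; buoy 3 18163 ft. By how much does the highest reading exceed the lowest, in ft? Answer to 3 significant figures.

8290 ft

buoy 1: 3.010 km = 9875.33 ft.
buoy 2: 2.19 nmi = 13306.69 ft.
Spread: 18163.00 − 9875.33 = 8290 ft.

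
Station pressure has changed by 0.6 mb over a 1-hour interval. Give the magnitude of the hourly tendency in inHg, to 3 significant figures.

0.6 mb / 1 h × 0.02953 inHg/mb = 0.0177 inHg/h.

0.0177 inHg per hour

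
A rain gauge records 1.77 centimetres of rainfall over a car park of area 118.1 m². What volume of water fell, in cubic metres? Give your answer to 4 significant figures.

2.090 cubic metres

Depth: 1.77 cm × 10 = 17.7 mm.
1 mm over 1 m² is 1 L, so volume = 17.7 × 118.1 = 2090.37 L = 2.090 m³.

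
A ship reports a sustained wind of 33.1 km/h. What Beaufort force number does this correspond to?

Beaufort force 5

33.1 km/h = 9.2 m/s, which is Beaufort 5 (fresh breeze, 8.0–10.7 m/s).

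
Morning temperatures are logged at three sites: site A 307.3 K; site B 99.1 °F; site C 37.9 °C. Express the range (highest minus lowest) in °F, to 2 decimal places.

site A: 307.3 K = 34.150 °C.
site B: 99.1 °F = 37.278 °C.
Spread: 37.900 − 34.150 = 3.750 °C = 6.75 °F.

6.75 °F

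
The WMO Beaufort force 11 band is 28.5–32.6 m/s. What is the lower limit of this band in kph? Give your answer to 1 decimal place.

102.6 km/h

28.5–32.6 m/s × 3.6 = 102.6–117.4 km/h.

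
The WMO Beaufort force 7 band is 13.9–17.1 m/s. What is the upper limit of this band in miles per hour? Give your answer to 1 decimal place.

38.3 mph

13.9–17.1 m/s × 2.237 = 31.1–38.3 mph.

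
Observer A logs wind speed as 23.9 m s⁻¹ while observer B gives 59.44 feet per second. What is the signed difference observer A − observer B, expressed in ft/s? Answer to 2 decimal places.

18.97 ft/s

observer A: 23.9 m/s = 78.4121 ft/s.
Difference: 78.4121 − 59.4400 = 18.97 ft/s.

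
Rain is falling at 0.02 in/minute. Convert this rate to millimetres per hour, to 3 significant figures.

30.5 mm/hour

0.02 in/minute × 25.4 mm/in × 60 minute/hour = 30.5 mm/hour.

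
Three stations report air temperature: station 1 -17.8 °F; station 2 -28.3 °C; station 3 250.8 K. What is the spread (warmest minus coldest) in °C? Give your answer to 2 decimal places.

station 1: -17.8 °F = -27.667 °C.
station 3: 250.8 K = -22.350 °C.
Spread: (-22.350) − (-28.300) = 5.950 °C.

5.95 °C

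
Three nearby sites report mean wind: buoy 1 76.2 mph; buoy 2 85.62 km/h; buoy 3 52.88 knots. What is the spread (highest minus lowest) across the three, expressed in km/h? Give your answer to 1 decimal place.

buoy 1: 76.2 mph = 122.632 km/h.
buoy 3: 52.88 kt = 97.934 km/h.
Spread: 122.632 − 85.620 = 37.0 km/h.

37.0 km/h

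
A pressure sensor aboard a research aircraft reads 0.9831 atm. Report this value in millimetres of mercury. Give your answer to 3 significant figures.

1 atm = 760 mmHg, so 0.9831 × 760 = 747 mmHg.

747 mmHg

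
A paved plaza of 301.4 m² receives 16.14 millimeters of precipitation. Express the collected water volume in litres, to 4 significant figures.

4865 litres

1 mm over 1 m² is 1 L, so volume = 16.14 × 301.4 = 4864.596 L ≈ 4865 L.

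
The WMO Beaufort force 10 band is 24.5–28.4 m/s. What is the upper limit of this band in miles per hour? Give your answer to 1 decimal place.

24.5–28.4 m/s × 2.237 = 54.8–63.5 mph.

63.5 mph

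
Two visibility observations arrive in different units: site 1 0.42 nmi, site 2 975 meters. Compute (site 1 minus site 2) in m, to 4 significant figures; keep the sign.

-197.2 m

site 1: 0.42 nmi = 777.840 m.
Difference: 777.840 − 975.000 = -197.2 m.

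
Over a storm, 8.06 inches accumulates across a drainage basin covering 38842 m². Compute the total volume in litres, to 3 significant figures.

7950000 litres

Depth: 8.06 in × 25.4 = 204.724 mm.
1 mm over 1 m² is 1 L, so volume = 204.724 × 38842 = 7951889.6 L ≈ 7950000 L.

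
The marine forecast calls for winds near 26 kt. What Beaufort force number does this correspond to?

Beaufort force 6

26 kt lies in the Beaufort 6 band (strong breeze, 22–27 kt).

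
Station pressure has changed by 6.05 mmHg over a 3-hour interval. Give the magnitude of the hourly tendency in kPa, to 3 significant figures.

6.05 mmHg / 3 h × 0.133322 kPa/mmHg = 0.269 kPa/h.

0.269 kPa per hour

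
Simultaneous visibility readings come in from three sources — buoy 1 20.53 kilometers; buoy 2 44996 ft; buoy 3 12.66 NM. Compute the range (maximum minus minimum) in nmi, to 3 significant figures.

buoy 1: 20.53 km = 11.0853 nmi.
buoy 2: 44996 ft = 7.4054 nmi.
Spread: 12.6600 − 7.4054 = 5.25 nmi.

5.25 nmi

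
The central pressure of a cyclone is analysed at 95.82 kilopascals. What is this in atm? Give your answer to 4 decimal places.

1 kPa = 0.00986923 atm, so 95.82 × 0.00986923 = 0.9457 atm.

0.9457 atm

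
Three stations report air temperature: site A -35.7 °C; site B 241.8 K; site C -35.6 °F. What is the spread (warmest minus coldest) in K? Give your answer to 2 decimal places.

6.21 K

site B: 241.8 K = -31.350 °C.
site C: -35.6 °F = -37.556 °C.
Spread: (-31.350) − (-37.556) = 6.206 °C.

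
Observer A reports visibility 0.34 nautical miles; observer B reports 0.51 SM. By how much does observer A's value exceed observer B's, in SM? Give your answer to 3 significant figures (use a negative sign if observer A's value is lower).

-0.119 SM

observer A: 0.34 nmi = 0.39127 SM.
Difference: 0.39127 − 0.51000 = -0.119 SM.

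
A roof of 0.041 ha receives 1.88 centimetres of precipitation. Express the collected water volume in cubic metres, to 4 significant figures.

7.708 cubic metres

Depth: 1.88 cm × 10 = 18.8 mm.
Area: 0.041 ha = 410 m².
1 mm over 1 m² is 1 L, so volume = 18.8 × 410 = 7708 L = 7.708 m³.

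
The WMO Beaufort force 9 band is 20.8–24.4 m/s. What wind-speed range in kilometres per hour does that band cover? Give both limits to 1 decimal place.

20.8–24.4 m/s × 3.6 = 74.9–87.8 km/h.

74.9 to 87.8 km/h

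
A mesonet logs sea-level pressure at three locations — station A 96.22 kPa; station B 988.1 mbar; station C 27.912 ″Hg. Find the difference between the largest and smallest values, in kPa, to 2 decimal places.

station B: 988.1 mb = 98.8100 kPa.
station C: 27.912 inHg = 94.5209 kPa.
Spread: 98.8100 − 94.5209 = 4.29 kPa.

4.29 kPa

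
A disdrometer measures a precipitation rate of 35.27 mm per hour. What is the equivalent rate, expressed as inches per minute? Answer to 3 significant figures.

35.27 mm/hour × 0.0393701 in/mm × 0.0166667 hour/minute = 0.0231 in/minute.

0.0231 in/minute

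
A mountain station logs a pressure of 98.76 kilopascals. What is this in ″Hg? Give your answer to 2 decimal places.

1 kPa = 0.2953 inHg, so 98.76 × 0.2953 = 29.16 inHg.

29.16 inHg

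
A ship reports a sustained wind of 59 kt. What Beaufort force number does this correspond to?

59 kt lies in the Beaufort 11 band (violent storm, 56–63 kt).

Beaufort force 11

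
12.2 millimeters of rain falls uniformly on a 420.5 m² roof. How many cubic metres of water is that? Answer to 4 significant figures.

5.130 cubic metres

1 mm over 1 m² is 1 L, so volume = 12.2 × 420.5 = 5130.1 L = 5.130 m³.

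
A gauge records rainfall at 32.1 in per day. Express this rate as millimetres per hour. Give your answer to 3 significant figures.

32.1 in/day × 25.4 mm/in × 0.0416667 day/hour = 34.0 mm/hour.

34.0 mm/hour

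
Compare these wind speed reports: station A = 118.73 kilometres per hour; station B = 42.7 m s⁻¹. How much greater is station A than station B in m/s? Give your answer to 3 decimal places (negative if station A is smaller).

-9.719 m/s

station A: 118.73 km/h = 32.98056 m/s.
Difference: 32.98056 − 42.70000 = -9.719 m/s.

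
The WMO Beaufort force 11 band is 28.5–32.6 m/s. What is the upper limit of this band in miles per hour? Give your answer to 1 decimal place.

72.9 mph

28.5–32.6 m/s × 2.237 = 63.8–72.9 mph.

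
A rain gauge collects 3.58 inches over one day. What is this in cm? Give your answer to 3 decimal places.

1 in = 2.54 cm, so 3.58 × 2.54 = 9.093 cm.

9.093 cm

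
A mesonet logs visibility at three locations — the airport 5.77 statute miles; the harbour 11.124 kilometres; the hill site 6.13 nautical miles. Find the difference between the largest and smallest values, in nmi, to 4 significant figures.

the airport: 5.77 SM = 5.01399 nmi.
the harbour: 11.124 km = 6.00648 nmi.
Spread: 6.13000 − 5.01399 = 1.116 nmi.

1.116 nmi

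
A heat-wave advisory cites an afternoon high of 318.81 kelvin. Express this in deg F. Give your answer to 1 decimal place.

114.2 °F

First to °C: 45.66 °C.
Then to °F: 114.2 °F.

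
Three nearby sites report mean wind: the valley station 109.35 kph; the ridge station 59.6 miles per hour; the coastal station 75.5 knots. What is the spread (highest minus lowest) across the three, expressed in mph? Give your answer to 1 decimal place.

the valley station: 109.35 km/h = 67.947 mph.
the coastal station: 75.5 kt = 86.884 mph.
Spread: 86.884 − 59.600 = 27.3 mph.

27.3 mph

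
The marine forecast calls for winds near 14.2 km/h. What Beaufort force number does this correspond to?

14.2 km/h = 3.9 m/s, which is Beaufort 3 (gentle breeze, 3.4–5.4 m/s).

Beaufort force 3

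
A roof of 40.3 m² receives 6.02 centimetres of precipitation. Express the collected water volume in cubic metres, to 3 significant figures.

Depth: 6.02 cm × 10 = 60.2 mm.
1 mm over 1 m² is 1 L, so volume = 60.2 × 40.3 = 2426.06 L = 2.43 m³.

2.43 cubic metres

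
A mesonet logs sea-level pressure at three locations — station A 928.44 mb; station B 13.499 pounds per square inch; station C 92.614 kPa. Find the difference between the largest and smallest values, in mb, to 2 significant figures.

station B: 13.499 psi = 930.723 mb.
station C: 92.614 kPa = 926.140 mb.
Spread: 930.723 − 926.140 = 4.6 mb.

4.6 mb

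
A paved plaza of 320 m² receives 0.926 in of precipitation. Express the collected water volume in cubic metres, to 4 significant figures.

7.527 cubic metres

Depth: 0.926 in × 25.4 = 23.5204 mm.
1 mm over 1 m² is 1 L, so volume = 23.5204 × 320 = 7526.528 L = 7.527 m³.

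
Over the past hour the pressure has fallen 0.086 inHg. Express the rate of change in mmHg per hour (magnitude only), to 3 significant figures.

0.086 inHg / 1 h × 25.4 mmHg/inHg = 2.18 mmHg/h.

2.18 mmHg per hour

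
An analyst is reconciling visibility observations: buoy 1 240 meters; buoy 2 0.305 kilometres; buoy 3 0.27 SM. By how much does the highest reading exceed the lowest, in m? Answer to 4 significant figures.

194.5 m

buoy 2: 0.305 km = 305.000 m.
buoy 3: 0.27 SM = 434.523 m.
Spread: 434.523 − 240.000 = 194.5 m.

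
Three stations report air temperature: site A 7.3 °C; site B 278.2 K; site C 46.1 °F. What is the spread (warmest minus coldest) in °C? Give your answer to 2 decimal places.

2.78 °C

site B: 278.2 K = 5.050 °C.
site C: 46.1 °F = 7.833 °C.
Spread: 7.833 − 5.050 = 2.783 °C.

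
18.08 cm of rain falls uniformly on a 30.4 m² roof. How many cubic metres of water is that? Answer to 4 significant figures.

Depth: 18.08 cm × 10 = 180.8 mm.
1 mm over 1 m² is 1 L, so volume = 180.8 × 30.4 = 5496.32 L = 5.496 m³.

5.496 cubic metres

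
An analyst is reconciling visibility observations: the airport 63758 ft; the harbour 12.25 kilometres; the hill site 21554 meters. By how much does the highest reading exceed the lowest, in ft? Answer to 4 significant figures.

30520 ft

the harbour: 12.25 km = 40190.29 ft.
the hill site: 21554 m = 70715.22 ft.
Spread: 70715.22 − 40190.29 = 30520 ft.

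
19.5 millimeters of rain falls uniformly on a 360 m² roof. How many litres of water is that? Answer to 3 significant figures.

1 mm over 1 m² is 1 L, so volume = 19.5 × 360 = 7020 L.

7020 litres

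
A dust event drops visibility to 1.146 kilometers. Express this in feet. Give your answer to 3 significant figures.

1 km = 3280.84 ft, so 1.146 × 3280.84 = 3760 ft.

3760 ft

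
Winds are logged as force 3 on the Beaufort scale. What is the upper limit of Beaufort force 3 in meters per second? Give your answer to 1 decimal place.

5.4 m/s

Beaufort 3 (gentle breeze) spans 3.4–5.4 m/s.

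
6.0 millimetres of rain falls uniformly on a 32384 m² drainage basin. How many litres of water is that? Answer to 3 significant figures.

1 mm over 1 m² is 1 L, so volume = 6 × 32384 = 194304 L ≈ 194000 L.

194000 litres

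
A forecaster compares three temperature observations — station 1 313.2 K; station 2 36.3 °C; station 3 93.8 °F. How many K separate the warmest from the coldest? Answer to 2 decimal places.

station 1: 313.2 K = 40.050 °C.
station 3: 93.8 °F = 34.333 °C.
Spread: 40.050 − 34.333 = 5.717 °C.

5.72 K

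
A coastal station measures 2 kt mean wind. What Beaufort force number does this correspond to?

Beaufort force 1

2 kt lies in the Beaufort 1 band (light air, 1–3 kt).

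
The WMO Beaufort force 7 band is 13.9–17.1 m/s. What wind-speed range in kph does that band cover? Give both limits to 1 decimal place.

50.0 to 61.6 km/h

13.9–17.1 m/s × 3.6 = 50.0–61.6 km/h.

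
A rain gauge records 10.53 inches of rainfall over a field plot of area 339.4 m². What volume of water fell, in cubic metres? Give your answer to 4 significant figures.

Depth: 10.53 in × 25.4 = 267.462 mm.
1 mm over 1 m² is 1 L, so volume = 267.462 × 339.4 = 90776.603 L = 90.78 m³.

90.78 cubic metres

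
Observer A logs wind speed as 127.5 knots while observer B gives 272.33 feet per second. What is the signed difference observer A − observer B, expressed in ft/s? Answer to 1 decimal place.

-57.1 ft/s

observer A: 127.5 kt = 215.196 ft/s.
Difference: 215.196 − 272.330 = -57.1 ft/s.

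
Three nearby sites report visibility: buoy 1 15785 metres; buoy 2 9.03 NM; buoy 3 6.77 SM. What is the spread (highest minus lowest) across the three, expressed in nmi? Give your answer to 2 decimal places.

3.15 nmi

buoy 1: 15785 m = 8.5232 nmi.
buoy 3: 6.77 SM = 5.8830 nmi.
Spread: 9.0300 − 5.8830 = 3.15 nmi.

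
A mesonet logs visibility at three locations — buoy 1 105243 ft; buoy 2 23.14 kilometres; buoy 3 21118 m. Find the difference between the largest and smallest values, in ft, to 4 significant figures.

35960 ft

buoy 2: 23.14 km = 75918.64 ft.
buoy 3: 21118 m = 69284.78 ft.
Spread: 105243.00 − 69284.78 = 35960 ft.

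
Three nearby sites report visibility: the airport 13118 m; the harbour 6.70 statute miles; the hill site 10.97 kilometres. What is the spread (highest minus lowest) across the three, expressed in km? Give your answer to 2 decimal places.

the airport: 13118 m = 13.1180 km.
the harbour: 6.70 SM = 10.7826 km.
Spread: 13.1180 − 10.7826 = 2.34 km.

2.34 km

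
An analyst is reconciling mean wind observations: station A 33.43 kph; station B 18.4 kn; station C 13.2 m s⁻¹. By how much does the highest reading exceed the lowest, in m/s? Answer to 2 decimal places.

3.91 m/s

station A: 33.43 km/h = 9.2861 m/s.
station B: 18.4 kt = 9.4658 m/s.
Spread: 13.2000 − 9.2861 = 3.91 m/s.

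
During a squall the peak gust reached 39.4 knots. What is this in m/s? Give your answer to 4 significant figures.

20.27 m/s

1 kt = 0.514444 m/s, so 39.4 × 0.514444 = 20.27 m/s.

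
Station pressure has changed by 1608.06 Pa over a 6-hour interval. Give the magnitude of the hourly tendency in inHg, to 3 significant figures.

1608.06 Pa / 6 h × 0.0002953 inHg/Pa = 0.0791 inHg/h.

0.0791 inHg per hour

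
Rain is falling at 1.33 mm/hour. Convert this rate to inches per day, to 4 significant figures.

1.33 mm/hour × 0.0393701 in/mm × 24 hour/day = 1.257 in/day.

1.257 in/day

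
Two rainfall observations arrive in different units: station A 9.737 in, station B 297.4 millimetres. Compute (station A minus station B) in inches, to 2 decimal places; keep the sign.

-1.97 in

station B: 297.4 mm = 11.7087 in.
Difference: 9.7370 − 11.7087 = -1.97 in.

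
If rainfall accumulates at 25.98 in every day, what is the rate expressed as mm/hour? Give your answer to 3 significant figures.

25.98 in/day × 25.4 mm/in × 0.0416667 day/hour = 27.5 mm/hour.

27.5 mm/hour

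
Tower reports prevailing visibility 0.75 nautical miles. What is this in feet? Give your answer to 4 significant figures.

1 nmi = 6076.12 ft, so 0.75 × 6076.12 = 4557 ft.

4557 ft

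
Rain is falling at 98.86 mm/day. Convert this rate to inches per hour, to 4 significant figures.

0.1622 in/hour

98.86 mm/day × 0.0393701 in/mm × 0.0416667 day/hour = 0.1622 in/hour.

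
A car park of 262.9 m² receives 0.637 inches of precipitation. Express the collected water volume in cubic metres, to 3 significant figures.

4.25 cubic metres

Depth: 0.637 in × 25.4 = 16.1798 mm.
1 mm over 1 m² is 1 L, so volume = 16.1798 × 262.9 = 4253.6694 L = 4.25 m³.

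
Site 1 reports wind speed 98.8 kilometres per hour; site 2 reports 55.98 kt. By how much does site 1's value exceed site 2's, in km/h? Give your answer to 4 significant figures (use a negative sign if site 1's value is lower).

-4.875 km/h

site 2: 55.98 kt = 103.67496 km/h.
Difference: 98.80000 − 103.67496 = -4.875 km/h.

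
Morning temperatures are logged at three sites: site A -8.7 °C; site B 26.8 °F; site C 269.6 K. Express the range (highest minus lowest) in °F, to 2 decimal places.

10.46 °F

site B: 26.8 °F = -2.889 °C.
site C: 269.6 K = -3.550 °C.
Spread: (-2.889) − (-8.700) = 5.811 °C = 10.46 °F.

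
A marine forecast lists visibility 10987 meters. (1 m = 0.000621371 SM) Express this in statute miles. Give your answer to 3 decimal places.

1 m = 0.000621371 SM, so 10987 × 0.000621371 = 6.827 SM.

6.827 SM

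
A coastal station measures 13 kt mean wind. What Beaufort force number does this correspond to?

Beaufort force 4

13 kt lies in the Beaufort 4 band (moderate breeze, 11–16 kt).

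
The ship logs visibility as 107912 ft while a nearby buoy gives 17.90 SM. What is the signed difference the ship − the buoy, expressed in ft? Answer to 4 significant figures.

13400 ft

the buoy: 17.90 SM = 94512.00 ft.
Difference: 107912.00 − 94512.00 = 13400 ft.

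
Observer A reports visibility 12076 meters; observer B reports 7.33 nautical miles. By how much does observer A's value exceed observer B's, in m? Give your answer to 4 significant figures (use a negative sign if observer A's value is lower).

observer B: 7.33 nmi = 13575.16 m.
Difference: 12076.00 − 13575.16 = -1499 m.

-1499 m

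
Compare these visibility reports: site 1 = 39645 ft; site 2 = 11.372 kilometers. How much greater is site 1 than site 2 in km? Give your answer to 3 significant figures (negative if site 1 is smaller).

site 1: 39645 ft = 12.08380 km.
Difference: 12.08380 − 11.37200 = 0.712 km.

0.712 km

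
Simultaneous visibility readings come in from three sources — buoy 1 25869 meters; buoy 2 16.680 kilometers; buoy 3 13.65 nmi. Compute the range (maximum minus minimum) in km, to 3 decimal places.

buoy 1: 25869 m = 25.86900 km.
buoy 3: 13.65 nmi = 25.27980 km.
Spread: 25.86900 − 16.68000 = 9.189 km.

9.189 km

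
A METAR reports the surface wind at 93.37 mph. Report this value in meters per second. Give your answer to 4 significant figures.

41.74 m/s

1 mph = 0.44704 m/s, so 93.37 × 0.44704 = 41.74 m/s.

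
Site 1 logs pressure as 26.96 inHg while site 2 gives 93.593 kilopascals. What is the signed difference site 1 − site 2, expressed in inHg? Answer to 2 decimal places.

site 2: 93.593 kPa = 27.6380 inHg.
Difference: 26.9600 − 27.6380 = -0.68 inHg.

-0.68 inHg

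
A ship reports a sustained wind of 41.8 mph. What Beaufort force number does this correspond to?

41.8 mph = 18.7 m/s, which is Beaufort 8 (gale, 17.2–20.7 m/s).

Beaufort force 8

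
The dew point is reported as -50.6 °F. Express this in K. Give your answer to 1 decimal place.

227.3 K

First to °C: -45.89 °C.
Then to K: 227.3 K.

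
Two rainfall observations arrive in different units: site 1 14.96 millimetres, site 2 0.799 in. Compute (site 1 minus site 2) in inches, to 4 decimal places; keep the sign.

site 1: 14.96 mm = 0.588976 in.
Difference: 0.588976 − 0.799000 = -0.2100 in.

-0.2100 in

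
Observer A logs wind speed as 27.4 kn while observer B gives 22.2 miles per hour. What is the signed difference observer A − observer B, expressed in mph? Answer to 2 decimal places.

observer A: 27.4 kt = 31.5314 mph.
Difference: 31.5314 − 22.2000 = 9.33 mph.

9.33 mph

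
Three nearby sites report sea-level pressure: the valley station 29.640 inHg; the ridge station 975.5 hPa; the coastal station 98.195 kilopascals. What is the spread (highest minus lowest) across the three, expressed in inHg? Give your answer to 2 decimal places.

the ridge station: 975.5 hPa = 28.8065 inHg.
the coastal station: 98.195 kPa = 28.9970 inHg.
Spread: 29.6400 − 28.8065 = 0.83 inHg.

0.83 inHg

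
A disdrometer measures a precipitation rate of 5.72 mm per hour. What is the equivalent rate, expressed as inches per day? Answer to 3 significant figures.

5.40 in/day

5.72 mm/hour × 0.0393701 in/mm × 24 hour/day = 5.40 in/day.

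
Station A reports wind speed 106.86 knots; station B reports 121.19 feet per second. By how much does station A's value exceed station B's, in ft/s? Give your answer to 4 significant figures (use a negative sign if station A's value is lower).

59.17 ft/s

station A: 106.86 kt = 180.3594 ft/s.
Difference: 180.3594 − 121.1900 = 59.17 ft/s.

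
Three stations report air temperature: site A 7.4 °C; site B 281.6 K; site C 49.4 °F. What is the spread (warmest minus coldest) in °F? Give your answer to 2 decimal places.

site B: 281.6 K = 8.450 °C.
site C: 49.4 °F = 9.667 °C.
Spread: 9.667 − 7.400 = 2.267 °C = 4.08 °F.

4.08 °F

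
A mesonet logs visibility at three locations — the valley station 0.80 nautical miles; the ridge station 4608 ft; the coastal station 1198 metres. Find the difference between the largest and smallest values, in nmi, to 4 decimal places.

0.1531 nmi

the ridge station: 4608 ft = 0.758379 nmi.
the coastal station: 1198 m = 0.646868 nmi.
Spread: 0.800000 − 0.646868 = 0.1531 nmi.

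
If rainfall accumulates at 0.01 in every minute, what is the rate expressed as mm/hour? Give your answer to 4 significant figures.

15.24 mm/hour

0.01 in/minute × 25.4 mm/in × 60 minute/hour = 15.24 mm/hour.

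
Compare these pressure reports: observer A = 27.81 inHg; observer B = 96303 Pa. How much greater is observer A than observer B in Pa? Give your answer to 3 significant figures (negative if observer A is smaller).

-2130 Pa

observer A: 27.81 inHg = 94175.48 Pa.
Difference: 94175.48 − 96303.00 = -2130 Pa.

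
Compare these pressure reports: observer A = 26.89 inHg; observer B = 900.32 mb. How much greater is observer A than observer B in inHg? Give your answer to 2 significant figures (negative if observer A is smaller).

0.30 inHg

observer B: 900.32 mb = 26.5864 inHg.
Difference: 26.8900 − 26.5864 = 0.30 inHg.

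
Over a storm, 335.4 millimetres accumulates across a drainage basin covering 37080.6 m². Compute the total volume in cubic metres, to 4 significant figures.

12440 cubic metres

1 mm over 1 m² is 1 L, so volume = 335.4 × 37080.6 = 12436833 L = 12440 m³.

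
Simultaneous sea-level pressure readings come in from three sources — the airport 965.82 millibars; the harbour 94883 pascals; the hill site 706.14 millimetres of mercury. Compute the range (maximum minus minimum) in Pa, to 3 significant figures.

2440 Pa

the airport: 965.82 mb = 96582.00 Pa.
the hill site: 706.14 mmHg = 94144.27 Pa.
Spread: 96582.00 − 94144.27 = 2440 Pa.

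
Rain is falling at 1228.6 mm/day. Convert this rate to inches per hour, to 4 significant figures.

2.015 in/hour

1228.6 mm/day × 0.0393701 in/mm × 0.0416667 day/hour = 2.015 in/hour.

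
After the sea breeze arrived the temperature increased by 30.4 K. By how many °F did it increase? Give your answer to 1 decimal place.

54.7 °F

A change of 1 °C equals a change of 1.8 °F: Δ°F = 30.4 × 1.8 = 54.7 °F.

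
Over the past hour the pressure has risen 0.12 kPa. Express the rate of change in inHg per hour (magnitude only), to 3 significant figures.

0.12 kPa / 1 h × 0.2953 inHg/kPa = 0.0354 inHg/h.

0.0354 inHg per hour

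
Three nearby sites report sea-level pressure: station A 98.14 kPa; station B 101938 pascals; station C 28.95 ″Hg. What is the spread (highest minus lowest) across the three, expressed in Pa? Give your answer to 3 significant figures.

3900 Pa

station A: 98.14 kPa = 98140.00 Pa.
station C: 28.95 inHg = 98035.96 Pa.
Spread: 101938.00 − 98035.96 = 3900 Pa.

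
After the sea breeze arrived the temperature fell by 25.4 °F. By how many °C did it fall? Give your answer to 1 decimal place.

Converting a difference, only the 9/5 scale factor applies: Δ°C = 25.4 × 0.5556 = 14.1 °C.

14.1 °C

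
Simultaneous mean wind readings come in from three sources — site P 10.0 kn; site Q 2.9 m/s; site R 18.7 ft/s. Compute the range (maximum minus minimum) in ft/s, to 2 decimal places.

site P: 10.0 kt = 16.8781 ft/s.
site Q: 2.9 m/s = 9.5144 ft/s.
Spread: 18.7000 − 9.5144 = 9.19 ft/s.

9.19 ft/s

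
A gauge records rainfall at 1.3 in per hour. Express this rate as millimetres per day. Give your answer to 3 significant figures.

1.3 in/hour × 25.4 mm/in × 24 hour/day = 792 mm/day.

792 mm/day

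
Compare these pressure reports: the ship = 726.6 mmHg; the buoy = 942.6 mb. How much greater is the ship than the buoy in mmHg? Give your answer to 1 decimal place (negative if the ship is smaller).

the buoy: 942.6 mb = 707.008 mmHg.
Difference: 726.600 − 707.008 = 19.6 mmHg.

19.6 mmHg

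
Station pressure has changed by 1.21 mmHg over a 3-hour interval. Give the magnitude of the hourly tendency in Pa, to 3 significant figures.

53.8 Pa per hour

1.21 mmHg / 3 h × 133.322 Pa/mmHg = 53.8 Pa/h.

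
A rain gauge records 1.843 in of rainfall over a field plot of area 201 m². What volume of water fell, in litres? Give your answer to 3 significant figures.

9410 litres

Depth: 1.843 in × 25.4 = 46.8122 mm.
1 mm over 1 m² is 1 L, so volume = 46.8122 × 201 = 9409.2522 L ≈ 9410 L.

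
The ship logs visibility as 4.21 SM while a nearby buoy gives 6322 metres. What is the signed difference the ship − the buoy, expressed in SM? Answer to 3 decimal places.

the buoy: 6322 m = 3.92831 SM.
Difference: 4.21000 − 3.92831 = 0.282 SM.

0.282 SM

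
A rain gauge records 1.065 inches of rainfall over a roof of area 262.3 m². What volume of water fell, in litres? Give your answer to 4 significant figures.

Depth: 1.065 in × 25.4 = 27.051 mm.
1 mm over 1 m² is 1 L, so volume = 27.051 × 262.3 = 7095.4773 L ≈ 7095 L.

7095 litres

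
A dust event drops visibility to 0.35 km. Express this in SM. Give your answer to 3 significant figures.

1 km = 0.621371 SM, so 0.35 × 0.621371 = 0.217 SM.

0.217 SM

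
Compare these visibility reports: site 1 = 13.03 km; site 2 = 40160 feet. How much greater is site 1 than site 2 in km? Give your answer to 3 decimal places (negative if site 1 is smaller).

0.789 km

site 2: 40160 ft = 12.24077 km.
Difference: 13.03000 − 12.24077 = 0.789 km.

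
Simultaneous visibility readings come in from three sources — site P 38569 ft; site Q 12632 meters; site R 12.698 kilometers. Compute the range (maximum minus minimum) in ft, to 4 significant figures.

site Q: 12632 m = 41443.57 ft.
site R: 12.698 km = 41660.10 ft.
Spread: 41660.10 − 38569.00 = 3091 ft.

3091 ft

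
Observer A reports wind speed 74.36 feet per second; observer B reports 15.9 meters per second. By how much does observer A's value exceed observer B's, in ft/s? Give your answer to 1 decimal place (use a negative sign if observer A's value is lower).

22.2 ft/s

observer B: 15.9 m/s = 52.165 ft/s.
Difference: 74.360 − 52.165 = 22.2 ft/s.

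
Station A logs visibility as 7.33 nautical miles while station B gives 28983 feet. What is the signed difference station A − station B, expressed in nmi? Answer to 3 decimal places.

station B: 28983 ft = 4.76999 nmi.
Difference: 7.33000 − 4.76999 = 2.560 nmi.

2.560 nmi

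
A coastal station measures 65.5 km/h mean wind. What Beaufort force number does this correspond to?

65.5 km/h = 18.2 m/s, which is Beaufort 8 (gale, 17.2–20.7 m/s).

Beaufort force 8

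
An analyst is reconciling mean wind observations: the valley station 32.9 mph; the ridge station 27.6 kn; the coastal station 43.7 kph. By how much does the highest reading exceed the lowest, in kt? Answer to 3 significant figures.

4.99 kt

the valley station: 32.9 mph = 28.5893 kt.
the coastal station: 43.7 km/h = 23.5961 kt.
Spread: 28.5893 − 23.5961 = 4.99 kt.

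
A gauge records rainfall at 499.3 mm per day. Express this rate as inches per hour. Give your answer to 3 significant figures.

499.3 mm/day × 0.0393701 in/mm × 0.0416667 day/hour = 0.819 in/hour.

0.819 in/hour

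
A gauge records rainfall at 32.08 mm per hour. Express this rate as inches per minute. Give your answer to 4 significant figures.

32.08 mm/hour × 0.0393701 in/mm × 0.0166667 hour/minute = 0.02105 in/minute.

0.02105 in/minute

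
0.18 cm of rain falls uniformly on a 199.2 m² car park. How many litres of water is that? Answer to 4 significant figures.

Depth: 0.18 cm × 10 = 1.8 mm.
1 mm over 1 m² is 1 L, so volume = 1.8 × 199.2 = 358.56 L ≈ 358.6 L.

358.6 litres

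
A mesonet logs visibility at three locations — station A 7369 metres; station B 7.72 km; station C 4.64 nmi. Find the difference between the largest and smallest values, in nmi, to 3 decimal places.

station A: 7369 m = 3.97894 nmi.
station B: 7.72 km = 4.16847 nmi.
Spread: 4.64000 − 3.97894 = 0.661 nmi.

0.661 nmi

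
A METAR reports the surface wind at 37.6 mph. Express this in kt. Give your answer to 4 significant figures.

32.67 kt

1 mph = 0.868976 kt, so 37.6 × 0.868976 = 32.67 kt.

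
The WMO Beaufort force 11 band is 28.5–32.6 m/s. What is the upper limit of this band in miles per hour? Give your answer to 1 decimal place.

28.5–32.6 m/s × 2.237 = 63.8–72.9 mph.

72.9 mph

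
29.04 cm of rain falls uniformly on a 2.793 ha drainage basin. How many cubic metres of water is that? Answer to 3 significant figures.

Depth: 29.04 cm × 10 = 290.4 mm.
Area: 2.793 ha = 27930 m².
1 mm over 1 m² is 1 L, so volume = 290.4 × 27930 = 8110872 L = 8110 m³.

8110 cubic metres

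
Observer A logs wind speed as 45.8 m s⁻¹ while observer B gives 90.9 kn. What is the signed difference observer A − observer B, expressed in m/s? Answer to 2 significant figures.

-0.96 m/s

observer B: 90.9 kt = 46.7630 m/s.
Difference: 45.8000 − 46.7630 = -0.96 m/s.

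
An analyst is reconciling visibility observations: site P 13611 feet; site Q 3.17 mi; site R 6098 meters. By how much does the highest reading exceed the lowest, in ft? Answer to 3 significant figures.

6400 ft

site Q: 3.17 SM = 16737.60 ft.
site R: 6098 m = 20006.56 ft.
Spread: 20006.56 − 13611.00 = 6400 ft.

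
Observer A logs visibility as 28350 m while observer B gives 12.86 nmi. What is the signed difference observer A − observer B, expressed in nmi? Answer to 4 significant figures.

2.448 nmi

observer A: 28350 m = 15.30778 nmi.
Difference: 15.30778 − 12.86000 = 2.448 nmi.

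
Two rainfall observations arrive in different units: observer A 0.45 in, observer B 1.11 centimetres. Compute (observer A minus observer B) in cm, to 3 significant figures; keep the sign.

0.0330 cm

observer A: 0.45 in = 1.143000 cm.
Difference: 1.143000 − 1.110000 = 0.0330 cm.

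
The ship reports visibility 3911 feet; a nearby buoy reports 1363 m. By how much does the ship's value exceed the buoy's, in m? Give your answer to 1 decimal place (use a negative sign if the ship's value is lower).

the ship: 3911 ft = 1192.073 m.
Difference: 1192.073 − 1363.000 = -170.9 m.

-170.9 m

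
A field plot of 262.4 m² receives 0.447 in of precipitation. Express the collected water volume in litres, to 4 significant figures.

Depth: 0.447 in × 25.4 = 11.3538 mm.
1 mm over 1 m² is 1 L, so volume = 11.3538 × 262.4 = 2979.2371 L ≈ 2979 L.

2979 litres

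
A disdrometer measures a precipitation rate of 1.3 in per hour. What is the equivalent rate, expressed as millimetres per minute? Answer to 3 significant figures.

0.550 mm/minute

1.3 in/hour × 25.4 mm/in × 0.0166667 hour/minute = 0.550 mm/minute.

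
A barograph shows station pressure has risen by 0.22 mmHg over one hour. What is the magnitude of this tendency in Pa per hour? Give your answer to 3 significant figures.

29.3 Pa per hour

0.22 mmHg / 1 h × 133.322 Pa/mmHg = 29.3 Pa/h.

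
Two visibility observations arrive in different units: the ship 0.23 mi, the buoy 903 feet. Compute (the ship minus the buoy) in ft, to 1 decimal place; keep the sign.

311.4 ft

the ship: 0.23 SM = 1214.400 ft.
Difference: 1214.400 − 903.000 = 311.4 ft.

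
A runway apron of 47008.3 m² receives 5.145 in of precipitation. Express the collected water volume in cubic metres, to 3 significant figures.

6140 cubic metres

Depth: 5.145 in × 25.4 = 130.683 mm.
1 mm over 1 m² is 1 L, so volume = 130.683 × 47008.3 = 6143185.7 L = 6140 m³.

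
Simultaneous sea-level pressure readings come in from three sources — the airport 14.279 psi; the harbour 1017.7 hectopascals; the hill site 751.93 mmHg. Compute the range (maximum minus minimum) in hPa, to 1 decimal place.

the airport: 14.279 psi = 984.502 hPa.
the hill site: 751.93 mmHg = 1002.491 hPa.
Spread: 1017.700 − 984.502 = 33.2 hPa.

33.2 hPa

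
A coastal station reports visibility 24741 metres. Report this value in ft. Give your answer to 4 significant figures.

1 m = 3.28084 ft, so 24741 × 3.28084 = 81170 ft.

81170 ft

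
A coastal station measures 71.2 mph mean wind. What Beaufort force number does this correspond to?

71.2 mph = 31.8 m/s, which is Beaufort 11 (violent storm, 28.5–32.6 m/s).

Beaufort force 11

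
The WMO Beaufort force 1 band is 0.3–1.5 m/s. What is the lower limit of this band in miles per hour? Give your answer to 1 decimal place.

0.7 mph

0.3–1.5 m/s × 2.237 = 0.7–3.4 mph.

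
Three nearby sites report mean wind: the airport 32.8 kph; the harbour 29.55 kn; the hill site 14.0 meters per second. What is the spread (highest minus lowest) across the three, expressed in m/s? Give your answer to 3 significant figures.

the airport: 32.8 km/h = 9.1111 m/s.
the harbour: 29.55 kt = 15.2018 m/s.
Spread: 15.2018 − 9.1111 = 6.09 m/s.

6.09 m/s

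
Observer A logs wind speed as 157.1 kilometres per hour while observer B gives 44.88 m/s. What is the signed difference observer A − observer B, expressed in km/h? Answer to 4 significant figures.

observer B: 44.88 m/s = 161.56800 km/h.
Difference: 157.10000 − 161.56800 = -4.468 km/h.

-4.468 km/h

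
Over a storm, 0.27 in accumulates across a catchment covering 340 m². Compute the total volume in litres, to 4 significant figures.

Depth: 0.27 in × 25.4 = 6.858 mm.
1 mm over 1 m² is 1 L, so volume = 6.858 × 340 = 2331.72 L ≈ 2332 L.

2332 litres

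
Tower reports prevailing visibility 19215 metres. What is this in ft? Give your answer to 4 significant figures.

63040 ft

1 m = 3.28084 ft, so 19215 × 3.28084 = 63040 ft.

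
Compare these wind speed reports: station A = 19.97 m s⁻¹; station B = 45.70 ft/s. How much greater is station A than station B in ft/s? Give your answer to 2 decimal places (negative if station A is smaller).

station A: 19.97 m/s = 65.5184 ft/s.
Difference: 65.5184 − 45.7000 = 19.82 ft/s.

19.82 ft/s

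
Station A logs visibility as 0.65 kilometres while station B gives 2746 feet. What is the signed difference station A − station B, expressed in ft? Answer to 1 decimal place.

station A: 0.65 km = 2132.546 ft.
Difference: 2132.546 − 2746.000 = -613.5 ft.

-613.5 ft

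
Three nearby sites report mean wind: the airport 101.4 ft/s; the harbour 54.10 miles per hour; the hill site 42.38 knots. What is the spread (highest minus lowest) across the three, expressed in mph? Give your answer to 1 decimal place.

the airport: 101.4 ft/s = 69.136 mph.
the hill site: 42.38 kt = 48.770 mph.
Spread: 69.136 − 48.770 = 20.4 mph.

20.4 mph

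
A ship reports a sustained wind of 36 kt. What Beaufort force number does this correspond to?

36 kt lies in the Beaufort 8 band (gale, 34–40 kt).

Beaufort force 8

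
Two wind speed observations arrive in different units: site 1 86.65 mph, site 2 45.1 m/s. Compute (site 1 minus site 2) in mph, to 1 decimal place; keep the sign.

site 2: 45.1 m/s = 100.886 mph.
Difference: 86.650 − 100.886 = -14.2 mph.

-14.2 mph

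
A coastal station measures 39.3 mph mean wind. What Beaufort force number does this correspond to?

39.3 mph = 17.6 m/s, which is Beaufort 8 (gale, 17.2–20.7 m/s).

Beaufort force 8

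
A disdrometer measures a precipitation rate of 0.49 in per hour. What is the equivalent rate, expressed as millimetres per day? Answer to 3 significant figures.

0.49 in/hour × 25.4 mm/in × 24 hour/day = 299 mm/day.

299 mm/day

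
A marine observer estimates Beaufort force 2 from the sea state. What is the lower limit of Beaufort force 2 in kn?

Beaufort 2 (light breeze) spans 4–6 knots.

4 kt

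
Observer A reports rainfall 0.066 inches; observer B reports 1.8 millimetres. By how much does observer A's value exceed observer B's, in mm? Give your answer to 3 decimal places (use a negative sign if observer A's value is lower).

-0.124 mm

observer A: 0.066 in = 1.67640 mm.
Difference: 1.67640 − 1.80000 = -0.124 mm.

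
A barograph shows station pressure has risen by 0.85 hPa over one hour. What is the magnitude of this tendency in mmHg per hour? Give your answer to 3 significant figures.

0.85 hPa / 1 h × 0.750062 mmHg/hPa = 0.638 mmHg/h.

0.638 mmHg per hour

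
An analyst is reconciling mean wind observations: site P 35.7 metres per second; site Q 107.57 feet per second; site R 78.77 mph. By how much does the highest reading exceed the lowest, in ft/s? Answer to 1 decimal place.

9.6 ft/s

site P: 35.7 m/s = 117.126 ft/s.
site R: 78.77 mph = 115.529 ft/s.
Spread: 117.126 − 107.570 = 9.6 ft/s.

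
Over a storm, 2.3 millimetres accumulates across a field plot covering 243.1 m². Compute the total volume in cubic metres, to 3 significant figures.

1 mm over 1 m² is 1 L, so volume = 2.3 × 243.1 = 559.13 L = 0.559 m³.

0.559 cubic metres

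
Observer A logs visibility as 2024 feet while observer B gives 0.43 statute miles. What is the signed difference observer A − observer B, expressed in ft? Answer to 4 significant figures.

-246.4 ft

observer B: 0.43 SM = 2270.400 ft.
Difference: 2024.000 − 2270.400 = -246.4 ft.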